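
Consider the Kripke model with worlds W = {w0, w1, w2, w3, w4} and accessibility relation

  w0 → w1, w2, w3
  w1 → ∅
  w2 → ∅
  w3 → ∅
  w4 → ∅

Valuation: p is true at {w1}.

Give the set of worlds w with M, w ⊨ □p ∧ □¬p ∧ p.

{w1}

w0: □p is F, □¬p ∧ p is F. ✗
w1: □p is T, □¬p ∧ p is T. ✓
w2: □p is T, □¬p ∧ p is F. ✗
w3: □p is T, □¬p ∧ p is F. ✗
w4: □p is T, □¬p ∧ p is F. ✗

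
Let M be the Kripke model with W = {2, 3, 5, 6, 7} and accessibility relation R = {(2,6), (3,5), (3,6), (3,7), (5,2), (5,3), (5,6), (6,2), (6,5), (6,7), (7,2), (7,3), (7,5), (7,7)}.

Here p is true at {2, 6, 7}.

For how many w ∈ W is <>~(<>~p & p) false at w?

1

2: successors {6}; ~(<>~p & p) there: 6:F. ✗
3: successors {5, 6, 7}; ~(<>~p & p) there: 5:T, 6:F, 7:F. ✓
5: successors {2, 3, 6}; ~(<>~p & p) there: 2:T, 3:T, 6:F. ✓
6: successors {2, 5, 7}; ~(<>~p & p) there: 2:T, 5:T, 7:F. ✓
7: successors {2, 3, 5, 7}; ~(<>~p & p) there: 2:T, 3:T, 5:T, 7:F. ✓
Satisfying worlds: {3, 5, 6, 7}.
So <>~(<>~p & p) fails at the other 1 world.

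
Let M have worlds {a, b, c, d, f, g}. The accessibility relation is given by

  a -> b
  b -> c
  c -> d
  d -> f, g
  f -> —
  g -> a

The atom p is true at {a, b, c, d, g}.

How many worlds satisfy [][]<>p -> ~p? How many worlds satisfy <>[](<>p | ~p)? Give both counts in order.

2 and 5

For [][]<>p -> ~p:
a: [][]<>p is T, ~p is F. ✗
b: [][]<>p is T, ~p is F. ✗
c: [][]<>p is F, ~p is F. ✓
d: [][]<>p is T, ~p is F. ✗
f: [][]<>p is T, ~p is T. ✓
g: [][]<>p is T, ~p is F. ✗
— 2 worlds.
For <>[](<>p | ~p):
a: successors {b}; [](<>p | ~p) there: b:T. ✓
b: successors {c}; [](<>p | ~p) there: c:T. ✓
c: successors {d}; [](<>p | ~p) there: d:T. ✓
d: successors {f, g}; [](<>p | ~p) there: f:T, g:T. ✓
f: no successors, so <>[](<>p | ~p) fails. ✗
g: successors {a}; [](<>p | ~p) there: a:T. ✓
— 5 worlds.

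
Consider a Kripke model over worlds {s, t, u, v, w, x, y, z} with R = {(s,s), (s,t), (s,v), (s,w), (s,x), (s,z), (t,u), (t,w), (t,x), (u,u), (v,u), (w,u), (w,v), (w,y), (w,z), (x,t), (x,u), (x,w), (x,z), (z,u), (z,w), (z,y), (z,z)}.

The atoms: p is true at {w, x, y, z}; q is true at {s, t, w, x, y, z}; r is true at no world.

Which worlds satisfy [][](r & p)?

s: successors {s, t, v, w, x, z}; [](r & p) there: s:F, t:F, v:F, w:F, x:F, z:F. ✗
t: successors {u, w, x}; [](r & p) there: u:F, w:F, x:F. ✗
u: successors {u}; [](r & p) there: u:F. ✗
v: successors {u}; [](r & p) there: u:F. ✗
w: successors {u, v, y, z}; [](r & p) there: u:F, v:F, y:T, z:F. ✗
x: successors {t, u, w, z}; [](r & p) there: t:F, u:F, w:F, z:F. ✗
y: no successors, so [][](r & p) holds vacuously. ✓
z: successors {u, w, y, z}; [](r & p) there: u:F, w:F, y:T, z:F. ✗

{y}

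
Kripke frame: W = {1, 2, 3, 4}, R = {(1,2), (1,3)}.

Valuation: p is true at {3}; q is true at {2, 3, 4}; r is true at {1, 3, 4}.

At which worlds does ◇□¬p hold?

1: successors {2, 3}; □¬p there: 2:T, 3:T. ✓
2: no successors, so ◇□¬p fails. ✗
3: no successors, so ◇□¬p fails. ✗
4: no successors, so ◇□¬p fails. ✗

{1}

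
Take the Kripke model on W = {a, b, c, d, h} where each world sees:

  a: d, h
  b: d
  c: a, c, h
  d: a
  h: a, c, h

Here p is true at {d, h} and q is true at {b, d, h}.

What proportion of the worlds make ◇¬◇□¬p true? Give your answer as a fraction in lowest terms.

a: successors {d, h}; ¬◇□¬p there: d:T, h:T. ✓
b: successors {d}; ¬◇□¬p there: d:T. ✓
c: successors {a, c, h}; ¬◇□¬p there: a:F, c:T, h:T. ✓
d: successors {a}; ¬◇□¬p there: a:F. ✗
h: successors {a, c, h}; ¬◇□¬p there: a:F, c:T, h:T. ✓
That's 4 of 5 worlds, so 4/5.

4/5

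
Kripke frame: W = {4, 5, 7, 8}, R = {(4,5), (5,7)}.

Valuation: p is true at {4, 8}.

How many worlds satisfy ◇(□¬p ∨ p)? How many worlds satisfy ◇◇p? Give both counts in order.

For ◇(□¬p ∨ p):
4: successors {5}; □¬p ∨ p there: 5:T. ✓
5: successors {7}; □¬p ∨ p there: 7:T. ✓
7: no successors, so ◇(□¬p ∨ p) fails. ✗
8: no successors, so ◇(□¬p ∨ p) fails. ✗
— 2 worlds.
For ◇◇p:
4: successors {5}; ◇p there: 5:F. ✗
5: successors {7}; ◇p there: 7:F. ✗
7: no successors, so ◇◇p fails. ✗
8: no successors, so ◇◇p fails. ✗
— 0 worlds.

2 and 0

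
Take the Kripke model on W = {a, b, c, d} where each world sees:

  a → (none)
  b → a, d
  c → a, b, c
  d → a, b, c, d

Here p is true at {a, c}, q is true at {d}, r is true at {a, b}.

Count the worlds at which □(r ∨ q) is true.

2

a: no successors, so □(r ∨ q) holds vacuously. ✓
b: successors {a, d}; r ∨ q there: a:T, d:T. ✓
c: successors {a, b, c}; r ∨ q there: a:T, b:T, c:F. ✗
d: successors {a, b, c, d}; r ∨ q there: a:T, b:T, c:F, d:T. ✗
Satisfying worlds: {a, b}.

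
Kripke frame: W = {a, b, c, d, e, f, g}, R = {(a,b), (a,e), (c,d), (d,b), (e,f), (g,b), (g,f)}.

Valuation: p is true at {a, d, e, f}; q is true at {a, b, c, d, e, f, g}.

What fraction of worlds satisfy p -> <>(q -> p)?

5/7

a: p is T, <>(q -> p) is T. ✓
b: p is F, <>(q -> p) is F. ✓
c: p is F, <>(q -> p) is T. ✓
d: p is T, <>(q -> p) is F. ✗
e: p is T, <>(q -> p) is T. ✓
f: p is T, <>(q -> p) is F. ✗
g: p is F, <>(q -> p) is T. ✓
That's 5 of 7 worlds, so 5/7.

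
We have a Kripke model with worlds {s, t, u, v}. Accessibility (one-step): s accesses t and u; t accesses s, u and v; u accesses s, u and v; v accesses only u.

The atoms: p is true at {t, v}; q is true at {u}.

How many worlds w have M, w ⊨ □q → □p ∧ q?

3

s: □q is F, □p ∧ q is F. ✓
t: □q is F, □p ∧ q is F. ✓
u: □q is F, □p ∧ q is F. ✓
v: □q is T, □p ∧ q is F. ✗
Satisfying worlds: {s, t, u}.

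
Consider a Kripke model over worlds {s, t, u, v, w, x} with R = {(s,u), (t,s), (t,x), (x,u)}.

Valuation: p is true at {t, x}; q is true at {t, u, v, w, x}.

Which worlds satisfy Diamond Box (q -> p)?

s: successors {u}; Box (q -> p) there: u:T. ✓
t: successors {s, x}; Box (q -> p) there: s:F, x:F. ✗
u: no successors, so Diamond Box (q -> p) fails. ✗
v: no successors, so Diamond Box (q -> p) fails. ✗
w: no successors, so Diamond Box (q -> p) fails. ✗
x: successors {u}; Box (q -> p) there: u:T. ✓

{s, x}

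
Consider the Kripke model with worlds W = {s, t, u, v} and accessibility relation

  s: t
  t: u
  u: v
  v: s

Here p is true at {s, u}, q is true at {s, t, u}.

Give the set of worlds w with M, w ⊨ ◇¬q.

{u}

s: successors {t}; ¬q there: t:F. ✗
t: successors {u}; ¬q there: u:F. ✗
u: successors {v}; ¬q there: v:T. ✓
v: successors {s}; ¬q there: s:F. ✗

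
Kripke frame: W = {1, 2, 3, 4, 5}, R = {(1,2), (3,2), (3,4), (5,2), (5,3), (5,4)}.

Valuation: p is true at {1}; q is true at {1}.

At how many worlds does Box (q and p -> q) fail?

1: successors {2}; q and p -> q there: 2:T. ✓
2: no successors, so Box (q and p -> q) holds vacuously. ✓
3: successors {2, 4}; q and p -> q there: 2:T, 4:T. ✓
4: no successors, so Box (q and p -> q) holds vacuously. ✓
5: successors {2, 3, 4}; q and p -> q there: 2:T, 3:T, 4:T. ✓
Satisfying worlds: {1, 2, 3, 4, 5}.
So Box (q and p -> q) fails at the other 0 worlds.

0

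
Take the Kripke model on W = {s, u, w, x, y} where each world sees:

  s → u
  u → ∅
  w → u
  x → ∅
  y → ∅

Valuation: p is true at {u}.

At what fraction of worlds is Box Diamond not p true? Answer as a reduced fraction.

3/5

s: successors {u}; Diamond not p there: u:F. ✗
u: no successors, so Box Diamond not p holds vacuously. ✓
w: successors {u}; Diamond not p there: u:F. ✗
x: no successors, so Box Diamond not p holds vacuously. ✓
y: no successors, so Box Diamond not p holds vacuously. ✓
That's 3 of 5 worlds, so 3/5.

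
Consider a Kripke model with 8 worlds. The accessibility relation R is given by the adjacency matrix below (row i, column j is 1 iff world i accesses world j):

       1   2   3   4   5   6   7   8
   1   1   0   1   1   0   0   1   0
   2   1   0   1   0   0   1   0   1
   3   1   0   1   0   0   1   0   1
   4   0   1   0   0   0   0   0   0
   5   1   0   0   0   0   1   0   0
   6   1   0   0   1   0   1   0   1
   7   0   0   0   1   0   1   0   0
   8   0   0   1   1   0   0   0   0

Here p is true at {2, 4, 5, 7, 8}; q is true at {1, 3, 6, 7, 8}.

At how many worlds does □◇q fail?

1: successors {1, 3, 4, 7}; ◇q there: 1:T, 3:T, 4:F, 7:T. ✗
2: successors {1, 3, 6, 8}; ◇q there: 1:T, 3:T, 6:T, 8:T. ✓
3: successors {1, 3, 6, 8}; ◇q there: 1:T, 3:T, 6:T, 8:T. ✓
4: successors {2}; ◇q there: 2:T. ✓
5: successors {1, 6}; ◇q there: 1:T, 6:T. ✓
6: successors {1, 4, 6, 8}; ◇q there: 1:T, 4:F, 6:T, 8:T. ✗
7: successors {4, 6}; ◇q there: 4:F, 6:T. ✗
8: successors {3, 4}; ◇q there: 3:T, 4:F. ✗
Satisfying worlds: {2, 3, 4, 5}.
So □◇q fails at the other 4 worlds.

4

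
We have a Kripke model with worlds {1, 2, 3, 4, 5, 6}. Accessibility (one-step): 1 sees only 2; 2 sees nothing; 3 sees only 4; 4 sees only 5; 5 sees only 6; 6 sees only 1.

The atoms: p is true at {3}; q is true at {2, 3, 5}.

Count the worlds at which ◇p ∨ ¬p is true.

5

1: ◇p is F, ¬p is T. ✓
2: ◇p is F, ¬p is T. ✓
3: ◇p is F, ¬p is F. ✗
4: ◇p is F, ¬p is T. ✓
5: ◇p is F, ¬p is T. ✓
6: ◇p is F, ¬p is T. ✓
Satisfying worlds: {1, 2, 4, 5, 6}.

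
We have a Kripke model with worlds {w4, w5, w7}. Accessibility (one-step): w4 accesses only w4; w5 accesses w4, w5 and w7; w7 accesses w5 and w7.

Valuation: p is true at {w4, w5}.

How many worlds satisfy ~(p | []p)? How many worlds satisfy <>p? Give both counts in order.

For ~(p | []p):
w4: p | []p is T. ✗
w5: p | []p is T. ✗
w7: p | []p is F. ✓
— 1 world.
For <>p:
w4: successors {w4}; p there: w4:T. ✓
w5: successors {w4, w5, w7}; p there: w4:T, w5:T, w7:F. ✓
w7: successors {w5, w7}; p there: w5:T, w7:F. ✓
— 3 worlds.

1 and 3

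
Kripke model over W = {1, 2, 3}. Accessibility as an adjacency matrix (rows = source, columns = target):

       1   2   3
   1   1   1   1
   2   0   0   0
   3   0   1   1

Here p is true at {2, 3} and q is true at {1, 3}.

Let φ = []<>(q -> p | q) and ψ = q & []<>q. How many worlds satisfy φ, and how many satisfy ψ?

1 and 0

For []<>(q -> p | q):
1: successors {1, 2, 3}; <>(q -> p | q) there: 1:T, 2:F, 3:T. ✗
2: no successors, so []<>(q -> p | q) holds vacuously. ✓
3: successors {2, 3}; <>(q -> p | q) there: 2:F, 3:T. ✗
— 1 world.
For q & []<>q:
1: q is T, []<>q is F. ✗
2: q is F, []<>q is T. ✗
3: q is T, []<>q is F. ✗
— 0 worlds.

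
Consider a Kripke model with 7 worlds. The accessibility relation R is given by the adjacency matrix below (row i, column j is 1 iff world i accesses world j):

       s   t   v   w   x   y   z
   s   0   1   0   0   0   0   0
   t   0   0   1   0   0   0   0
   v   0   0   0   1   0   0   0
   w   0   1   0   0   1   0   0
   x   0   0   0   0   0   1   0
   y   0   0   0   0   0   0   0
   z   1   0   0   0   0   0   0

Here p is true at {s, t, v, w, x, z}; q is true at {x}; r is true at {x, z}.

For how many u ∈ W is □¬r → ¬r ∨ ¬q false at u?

1

s: □¬r is T, ¬r ∨ ¬q is T. ✓
t: □¬r is T, ¬r ∨ ¬q is T. ✓
v: □¬r is T, ¬r ∨ ¬q is T. ✓
w: □¬r is F, ¬r ∨ ¬q is T. ✓
x: □¬r is T, ¬r ∨ ¬q is F. ✗
y: □¬r is T, ¬r ∨ ¬q is T. ✓
z: □¬r is T, ¬r ∨ ¬q is T. ✓
Satisfying worlds: {s, t, v, w, y, z}.
So □¬r → ¬r ∨ ¬q fails at the other 1 world.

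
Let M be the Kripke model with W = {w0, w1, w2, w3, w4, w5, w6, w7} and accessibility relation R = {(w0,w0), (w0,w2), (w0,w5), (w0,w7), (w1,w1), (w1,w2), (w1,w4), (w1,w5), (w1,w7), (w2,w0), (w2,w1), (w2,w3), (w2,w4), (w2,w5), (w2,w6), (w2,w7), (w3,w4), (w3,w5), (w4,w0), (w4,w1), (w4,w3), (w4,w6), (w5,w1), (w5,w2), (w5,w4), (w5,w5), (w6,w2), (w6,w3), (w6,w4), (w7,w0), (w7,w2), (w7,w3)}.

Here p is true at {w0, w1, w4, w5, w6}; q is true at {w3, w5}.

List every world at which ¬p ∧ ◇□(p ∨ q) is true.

{w2, w3, w7}

w0: ¬p is F, ◇□(p ∨ q) is F. ✗
w1: ¬p is F, ◇□(p ∨ q) is T. ✗
w2: ¬p is T, ◇□(p ∨ q) is T. ✓
w3: ¬p is T, ◇□(p ∨ q) is T. ✓
w4: ¬p is F, ◇□(p ∨ q) is T. ✗
w5: ¬p is F, ◇□(p ∨ q) is T. ✗
w6: ¬p is F, ◇□(p ∨ q) is T. ✗
w7: ¬p is T, ◇□(p ∨ q) is T. ✓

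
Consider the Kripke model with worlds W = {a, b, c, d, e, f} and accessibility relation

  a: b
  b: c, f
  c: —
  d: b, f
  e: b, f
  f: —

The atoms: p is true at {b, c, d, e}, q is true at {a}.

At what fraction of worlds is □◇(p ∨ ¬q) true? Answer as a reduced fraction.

1/2

a: successors {b}; ◇(p ∨ ¬q) there: b:T. ✓
b: successors {c, f}; ◇(p ∨ ¬q) there: c:F, f:F. ✗
c: no successors, so □◇(p ∨ ¬q) holds vacuously. ✓
d: successors {b, f}; ◇(p ∨ ¬q) there: b:T, f:F. ✗
e: successors {b, f}; ◇(p ∨ ¬q) there: b:T, f:F. ✗
f: no successors, so □◇(p ∨ ¬q) holds vacuously. ✓
That's 3 of 6 worlds, so 3/6 = 1/2.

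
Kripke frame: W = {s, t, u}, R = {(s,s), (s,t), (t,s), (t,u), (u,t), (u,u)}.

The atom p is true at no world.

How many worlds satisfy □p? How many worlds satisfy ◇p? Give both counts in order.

For □p:
s: successors {s, t}; p there: s:F, t:F. ✗
t: successors {s, u}; p there: s:F, u:F. ✗
u: successors {t, u}; p there: t:F, u:F. ✗
— 0 worlds.
For ◇p:
s: successors {s, t}; p there: s:F, t:F. ✗
t: successors {s, u}; p there: s:F, u:F. ✗
u: successors {t, u}; p there: t:F, u:F. ✗
— 0 worlds.

0 and 0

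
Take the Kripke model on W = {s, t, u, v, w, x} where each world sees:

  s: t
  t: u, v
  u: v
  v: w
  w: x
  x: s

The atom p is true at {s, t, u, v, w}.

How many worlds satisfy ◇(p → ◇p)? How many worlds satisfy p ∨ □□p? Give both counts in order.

5 and 6

For ◇(p → ◇p):
s: successors {t}; p → ◇p there: t:T. ✓
t: successors {u, v}; p → ◇p there: u:T, v:T. ✓
u: successors {v}; p → ◇p there: v:T. ✓
v: successors {w}; p → ◇p there: w:F. ✗
w: successors {x}; p → ◇p there: x:T. ✓
x: successors {s}; p → ◇p there: s:T. ✓
— 5 worlds.
For p ∨ □□p:
s: p is T, □□p is T. ✓
t: p is T, □□p is T. ✓
u: p is T, □□p is T. ✓
v: p is T, □□p is F. ✓
w: p is T, □□p is T. ✓
x: p is F, □□p is T. ✓
— 6 worlds.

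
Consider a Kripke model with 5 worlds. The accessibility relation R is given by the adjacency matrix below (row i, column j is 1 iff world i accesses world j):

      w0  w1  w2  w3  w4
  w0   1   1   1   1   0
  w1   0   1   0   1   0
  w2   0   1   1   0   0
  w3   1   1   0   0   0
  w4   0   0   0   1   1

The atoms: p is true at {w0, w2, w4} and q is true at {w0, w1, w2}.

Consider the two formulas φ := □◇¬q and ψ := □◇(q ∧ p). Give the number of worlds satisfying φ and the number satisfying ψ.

1 and 0

For □◇¬q:
w0: successors {w0, w1, w2, w3}; ◇¬q there: w0:T, w1:T, w2:F, w3:F. ✗
w1: successors {w1, w3}; ◇¬q there: w1:T, w3:F. ✗
w2: successors {w1, w2}; ◇¬q there: w1:T, w2:F. ✗
w3: successors {w0, w1}; ◇¬q there: w0:T, w1:T. ✓
w4: successors {w3, w4}; ◇¬q there: w3:F, w4:T. ✗
— 1 world.
For □◇(q ∧ p):
w0: successors {w0, w1, w2, w3}; ◇(q ∧ p) there: w0:T, w1:F, w2:T, w3:T. ✗
w1: successors {w1, w3}; ◇(q ∧ p) there: w1:F, w3:T. ✗
w2: successors {w1, w2}; ◇(q ∧ p) there: w1:F, w2:T. ✗
w3: successors {w0, w1}; ◇(q ∧ p) there: w0:T, w1:F. ✗
w4: successors {w3, w4}; ◇(q ∧ p) there: w3:T, w4:F. ✗
— 0 worlds.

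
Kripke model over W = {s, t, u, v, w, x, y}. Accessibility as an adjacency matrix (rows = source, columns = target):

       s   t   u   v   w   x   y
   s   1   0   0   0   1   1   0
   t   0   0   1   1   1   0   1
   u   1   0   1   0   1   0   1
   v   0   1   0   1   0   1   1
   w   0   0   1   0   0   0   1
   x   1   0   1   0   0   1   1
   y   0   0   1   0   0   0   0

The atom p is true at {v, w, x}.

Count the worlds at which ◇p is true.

s: successors {s, w, x}; p there: s:F, w:T, x:T. ✓
t: successors {u, v, w, y}; p there: u:F, v:T, w:T, y:F. ✓
u: successors {s, u, w, y}; p there: s:F, u:F, w:T, y:F. ✓
v: successors {t, v, x, y}; p there: t:F, v:T, x:T, y:F. ✓
w: successors {u, y}; p there: u:F, y:F. ✗
x: successors {s, u, x, y}; p there: s:F, u:F, x:T, y:F. ✓
y: successors {u}; p there: u:F. ✗
Satisfying worlds: {s, t, u, v, x}.

5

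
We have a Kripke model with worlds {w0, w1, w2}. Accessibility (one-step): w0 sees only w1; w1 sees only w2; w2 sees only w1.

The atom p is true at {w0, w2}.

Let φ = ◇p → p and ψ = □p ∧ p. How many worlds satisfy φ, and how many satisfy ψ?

For ◇p → p:
w0: ◇p is F, p is T. ✓
w1: ◇p is T, p is F. ✗
w2: ◇p is F, p is T. ✓
— 2 worlds.
For □p ∧ p:
w0: □p is F, p is T. ✗
w1: □p is T, p is F. ✗
w2: □p is F, p is T. ✗
— 0 worlds.

2 and 0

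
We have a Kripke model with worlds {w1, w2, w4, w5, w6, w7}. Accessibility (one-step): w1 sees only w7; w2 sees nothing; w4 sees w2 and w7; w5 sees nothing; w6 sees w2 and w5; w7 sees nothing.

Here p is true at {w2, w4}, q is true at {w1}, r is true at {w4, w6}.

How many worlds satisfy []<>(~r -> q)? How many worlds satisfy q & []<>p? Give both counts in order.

3 and 0

For []<>(~r -> q):
w1: successors {w7}; <>(~r -> q) there: w7:F. ✗
w2: no successors, so []<>(~r -> q) holds vacuously. ✓
w4: successors {w2, w7}; <>(~r -> q) there: w2:F, w7:F. ✗
w5: no successors, so []<>(~r -> q) holds vacuously. ✓
w6: successors {w2, w5}; <>(~r -> q) there: w2:F, w5:F. ✗
w7: no successors, so []<>(~r -> q) holds vacuously. ✓
— 3 worlds.
For q & []<>p:
w1: q is T, []<>p is F. ✗
w2: q is F, []<>p is T. ✗
w4: q is F, []<>p is F. ✗
w5: q is F, []<>p is T. ✗
w6: q is F, []<>p is F. ✗
w7: q is F, []<>p is T. ✗
— 0 worlds.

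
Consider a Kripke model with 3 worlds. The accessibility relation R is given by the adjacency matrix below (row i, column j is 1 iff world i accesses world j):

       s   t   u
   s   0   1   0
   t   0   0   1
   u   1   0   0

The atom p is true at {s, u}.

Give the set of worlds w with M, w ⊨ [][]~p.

s: successors {t}; []~p there: t:F. ✗
t: successors {u}; []~p there: u:F. ✗
u: successors {s}; []~p there: s:T. ✓

{u}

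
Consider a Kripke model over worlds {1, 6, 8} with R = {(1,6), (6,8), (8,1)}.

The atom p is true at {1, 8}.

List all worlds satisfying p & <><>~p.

{8}

1: p is T, <><>~p is F. ✗
6: p is F, <><>~p is F. ✗
8: p is T, <><>~p is T. ✓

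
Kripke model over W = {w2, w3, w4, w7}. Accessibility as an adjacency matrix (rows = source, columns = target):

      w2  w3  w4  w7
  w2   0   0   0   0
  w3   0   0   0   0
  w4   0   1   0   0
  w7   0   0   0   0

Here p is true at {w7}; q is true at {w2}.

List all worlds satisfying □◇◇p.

w2: no successors, so □◇◇p holds vacuously. ✓
w3: no successors, so □◇◇p holds vacuously. ✓
w4: successors {w3}; ◇◇p there: w3:F. ✗
w7: no successors, so □◇◇p holds vacuously. ✓

{w2, w3, w7}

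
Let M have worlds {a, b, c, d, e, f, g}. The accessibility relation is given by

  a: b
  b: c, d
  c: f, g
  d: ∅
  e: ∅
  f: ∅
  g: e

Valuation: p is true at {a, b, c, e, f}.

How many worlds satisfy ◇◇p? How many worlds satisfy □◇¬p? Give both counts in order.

3 and 4

For ◇◇p:
a: successors {b}; ◇p there: b:T. ✓
b: successors {c, d}; ◇p there: c:T, d:F. ✓
c: successors {f, g}; ◇p there: f:F, g:T. ✓
d: no successors, so ◇◇p fails. ✗
e: no successors, so ◇◇p fails. ✗
f: no successors, so ◇◇p fails. ✗
g: successors {e}; ◇p there: e:F. ✗
— 3 worlds.
For □◇¬p:
a: successors {b}; ◇¬p there: b:T. ✓
b: successors {c, d}; ◇¬p there: c:T, d:F. ✗
c: successors {f, g}; ◇¬p there: f:F, g:F. ✗
d: no successors, so □◇¬p holds vacuously. ✓
e: no successors, so □◇¬p holds vacuously. ✓
f: no successors, so □◇¬p holds vacuously. ✓
g: successors {e}; ◇¬p there: e:F. ✗
— 4 worlds.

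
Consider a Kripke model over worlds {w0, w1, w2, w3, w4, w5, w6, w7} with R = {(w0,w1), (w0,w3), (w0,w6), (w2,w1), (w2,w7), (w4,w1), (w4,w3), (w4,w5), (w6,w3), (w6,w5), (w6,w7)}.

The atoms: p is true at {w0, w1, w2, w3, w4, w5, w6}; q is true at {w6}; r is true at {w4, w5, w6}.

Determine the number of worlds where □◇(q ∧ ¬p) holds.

4

w0: successors {w1, w3, w6}; ◇(q ∧ ¬p) there: w1:F, w3:F, w6:F. ✗
w1: no successors, so □◇(q ∧ ¬p) holds vacuously. ✓
w2: successors {w1, w7}; ◇(q ∧ ¬p) there: w1:F, w7:F. ✗
w3: no successors, so □◇(q ∧ ¬p) holds vacuously. ✓
w4: successors {w1, w3, w5}; ◇(q ∧ ¬p) there: w1:F, w3:F, w5:F. ✗
w5: no successors, so □◇(q ∧ ¬p) holds vacuously. ✓
w6: successors {w3, w5, w7}; ◇(q ∧ ¬p) there: w3:F, w5:F, w7:F. ✗
w7: no successors, so □◇(q ∧ ¬p) holds vacuously. ✓
Satisfying worlds: {w1, w3, w5, w7}.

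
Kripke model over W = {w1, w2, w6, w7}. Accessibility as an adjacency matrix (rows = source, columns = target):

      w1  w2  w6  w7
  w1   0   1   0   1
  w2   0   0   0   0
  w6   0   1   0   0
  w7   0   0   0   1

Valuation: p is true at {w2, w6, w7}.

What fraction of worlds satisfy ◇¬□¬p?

w1: successors {w2, w7}; ¬□¬p there: w2:F, w7:T. ✓
w2: no successors, so ◇¬□¬p fails. ✗
w6: successors {w2}; ¬□¬p there: w2:F. ✗
w7: successors {w7}; ¬□¬p there: w7:T. ✓
That's 2 of 4 worlds, so 2/4 = 1/2.

1/2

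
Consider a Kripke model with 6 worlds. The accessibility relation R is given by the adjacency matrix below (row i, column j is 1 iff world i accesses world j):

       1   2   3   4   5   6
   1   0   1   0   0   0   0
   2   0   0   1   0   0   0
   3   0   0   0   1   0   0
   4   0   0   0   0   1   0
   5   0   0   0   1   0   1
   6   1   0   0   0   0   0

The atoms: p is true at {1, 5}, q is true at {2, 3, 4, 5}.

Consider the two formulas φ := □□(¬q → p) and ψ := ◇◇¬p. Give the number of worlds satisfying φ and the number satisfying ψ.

For □□(¬q → p):
1: successors {2}; □(¬q → p) there: 2:T. ✓
2: successors {3}; □(¬q → p) there: 3:T. ✓
3: successors {4}; □(¬q → p) there: 4:T. ✓
4: successors {5}; □(¬q → p) there: 5:F. ✗
5: successors {4, 6}; □(¬q → p) there: 4:T, 6:T. ✓
6: successors {1}; □(¬q → p) there: 1:T. ✓
— 5 worlds.
For ◇◇¬p:
1: successors {2}; ◇¬p there: 2:T. ✓
2: successors {3}; ◇¬p there: 3:T. ✓
3: successors {4}; ◇¬p there: 4:F. ✗
4: successors {5}; ◇¬p there: 5:T. ✓
5: successors {4, 6}; ◇¬p there: 4:F, 6:F. ✗
6: successors {1}; ◇¬p there: 1:T. ✓
— 4 worlds.

5 and 4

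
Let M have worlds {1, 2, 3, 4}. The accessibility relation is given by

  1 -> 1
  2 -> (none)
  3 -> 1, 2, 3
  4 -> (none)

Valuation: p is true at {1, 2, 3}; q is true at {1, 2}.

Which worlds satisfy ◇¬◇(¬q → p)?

1: successors {1}; ¬◇(¬q → p) there: 1:F. ✗
2: no successors, so ◇¬◇(¬q → p) fails. ✗
3: successors {1, 2, 3}; ¬◇(¬q → p) there: 1:F, 2:T, 3:F. ✓
4: no successors, so ◇¬◇(¬q → p) fails. ✗

{3}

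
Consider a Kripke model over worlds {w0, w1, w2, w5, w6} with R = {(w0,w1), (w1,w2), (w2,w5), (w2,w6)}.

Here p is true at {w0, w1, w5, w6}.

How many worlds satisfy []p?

4

w0: successors {w1}; p there: w1:T. ✓
w1: successors {w2}; p there: w2:F. ✗
w2: successors {w5, w6}; p there: w5:T, w6:T. ✓
w5: no successors, so []p holds vacuously. ✓
w6: no successors, so []p holds vacuously. ✓
Satisfying worlds: {w0, w2, w5, w6}.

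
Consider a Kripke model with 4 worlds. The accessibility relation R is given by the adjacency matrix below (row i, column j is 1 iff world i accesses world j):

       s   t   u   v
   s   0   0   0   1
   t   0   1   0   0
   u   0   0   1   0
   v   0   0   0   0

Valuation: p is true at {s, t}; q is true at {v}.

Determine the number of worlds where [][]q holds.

s: successors {v}; []q there: v:T. ✓
t: successors {t}; []q there: t:F. ✗
u: successors {u}; []q there: u:F. ✗
v: no successors, so [][]q holds vacuously. ✓
Satisfying worlds: {s, v}.

2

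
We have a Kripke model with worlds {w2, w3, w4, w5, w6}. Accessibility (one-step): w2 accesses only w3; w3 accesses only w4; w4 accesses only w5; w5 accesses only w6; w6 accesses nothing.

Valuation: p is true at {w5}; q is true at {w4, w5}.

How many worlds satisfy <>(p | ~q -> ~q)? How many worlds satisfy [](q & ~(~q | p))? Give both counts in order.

3 and 2

For <>(p | ~q -> ~q):
w2: successors {w3}; p | ~q -> ~q there: w3:T. ✓
w3: successors {w4}; p | ~q -> ~q there: w4:T. ✓
w4: successors {w5}; p | ~q -> ~q there: w5:F. ✗
w5: successors {w6}; p | ~q -> ~q there: w6:T. ✓
w6: no successors, so <>(p | ~q -> ~q) fails. ✗
— 3 worlds.
For [](q & ~(~q | p)):
w2: successors {w3}; q & ~(~q | p) there: w3:F. ✗
w3: successors {w4}; q & ~(~q | p) there: w4:T. ✓
w4: successors {w5}; q & ~(~q | p) there: w5:F. ✗
w5: successors {w6}; q & ~(~q | p) there: w6:F. ✗
w6: no successors, so [](q & ~(~q | p)) holds vacuously. ✓
— 2 worlds.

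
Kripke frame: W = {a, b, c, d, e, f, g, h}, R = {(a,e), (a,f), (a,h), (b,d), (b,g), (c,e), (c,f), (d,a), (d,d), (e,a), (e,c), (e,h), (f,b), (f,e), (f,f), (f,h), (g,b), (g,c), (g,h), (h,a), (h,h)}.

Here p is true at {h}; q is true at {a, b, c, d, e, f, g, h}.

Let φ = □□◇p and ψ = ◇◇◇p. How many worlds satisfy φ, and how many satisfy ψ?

2 and 8

For □□◇p:
a: successors {e, f, h}; □◇p there: e:F, f:F, h:T. ✗
b: successors {d, g}; □◇p there: d:F, g:F. ✗
c: successors {e, f}; □◇p there: e:F, f:F. ✗
d: successors {a, d}; □◇p there: a:T, d:F. ✗
e: successors {a, c, h}; □◇p there: a:T, c:T, h:T. ✓
f: successors {b, e, f, h}; □◇p there: b:F, e:F, f:F, h:T. ✗
g: successors {b, c, h}; □◇p there: b:F, c:T, h:T. ✗
h: successors {a, h}; □◇p there: a:T, h:T. ✓
— 2 worlds.
For ◇◇◇p:
a: successors {e, f, h}; ◇◇p there: e:T, f:T, h:T. ✓
b: successors {d, g}; ◇◇p there: d:T, g:T. ✓
c: successors {e, f}; ◇◇p there: e:T, f:T. ✓
d: successors {a, d}; ◇◇p there: a:T, d:T. ✓
e: successors {a, c, h}; ◇◇p there: a:T, c:T, h:T. ✓
f: successors {b, e, f, h}; ◇◇p there: b:T, e:T, f:T, h:T. ✓
g: successors {b, c, h}; ◇◇p there: b:T, c:T, h:T. ✓
h: successors {a, h}; ◇◇p there: a:T, h:T. ✓
— 8 worlds.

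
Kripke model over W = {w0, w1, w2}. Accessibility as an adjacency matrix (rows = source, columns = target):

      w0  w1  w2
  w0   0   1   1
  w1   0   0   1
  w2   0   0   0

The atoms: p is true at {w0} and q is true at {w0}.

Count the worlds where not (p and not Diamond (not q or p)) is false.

w0: p and not Diamond (not q or p) is F. ✓
w1: p and not Diamond (not q or p) is F. ✓
w2: p and not Diamond (not q or p) is F. ✓
Satisfying worlds: {w0, w1, w2}.
So not (p and not Diamond (not q or p)) fails at the other 0 worlds.

0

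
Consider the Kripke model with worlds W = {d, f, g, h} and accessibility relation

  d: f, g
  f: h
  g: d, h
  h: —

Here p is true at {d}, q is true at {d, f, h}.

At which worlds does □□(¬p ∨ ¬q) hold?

{f, g, h}

d: successors {f, g}; □(¬p ∨ ¬q) there: f:T, g:F. ✗
f: successors {h}; □(¬p ∨ ¬q) there: h:T. ✓
g: successors {d, h}; □(¬p ∨ ¬q) there: d:T, h:T. ✓
h: no successors, so □□(¬p ∨ ¬q) holds vacuously. ✓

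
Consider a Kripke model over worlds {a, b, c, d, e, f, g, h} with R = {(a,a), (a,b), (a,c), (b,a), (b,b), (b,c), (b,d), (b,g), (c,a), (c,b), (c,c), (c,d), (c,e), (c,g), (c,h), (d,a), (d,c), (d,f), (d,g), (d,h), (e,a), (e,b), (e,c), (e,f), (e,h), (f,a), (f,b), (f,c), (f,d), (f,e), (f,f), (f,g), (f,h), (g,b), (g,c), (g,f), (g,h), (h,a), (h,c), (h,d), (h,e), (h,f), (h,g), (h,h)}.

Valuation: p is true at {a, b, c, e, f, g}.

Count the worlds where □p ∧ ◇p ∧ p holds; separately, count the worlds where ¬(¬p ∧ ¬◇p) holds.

1 and 8

For □p ∧ ◇p ∧ p:
a: □p is T, ◇p ∧ p is T. ✓
b: □p is F, ◇p ∧ p is T. ✗
c: □p is F, ◇p ∧ p is T. ✗
d: □p is F, ◇p ∧ p is F. ✗
e: □p is F, ◇p ∧ p is T. ✗
f: □p is F, ◇p ∧ p is T. ✗
g: □p is F, ◇p ∧ p is T. ✗
h: □p is F, ◇p ∧ p is F. ✗
— 1 world.
For ¬(¬p ∧ ¬◇p):
a: ¬p ∧ ¬◇p is F. ✓
b: ¬p ∧ ¬◇p is F. ✓
c: ¬p ∧ ¬◇p is F. ✓
d: ¬p ∧ ¬◇p is F. ✓
e: ¬p ∧ ¬◇p is F. ✓
f: ¬p ∧ ¬◇p is F. ✓
g: ¬p ∧ ¬◇p is F. ✓
h: ¬p ∧ ¬◇p is F. ✓
— 8 worlds.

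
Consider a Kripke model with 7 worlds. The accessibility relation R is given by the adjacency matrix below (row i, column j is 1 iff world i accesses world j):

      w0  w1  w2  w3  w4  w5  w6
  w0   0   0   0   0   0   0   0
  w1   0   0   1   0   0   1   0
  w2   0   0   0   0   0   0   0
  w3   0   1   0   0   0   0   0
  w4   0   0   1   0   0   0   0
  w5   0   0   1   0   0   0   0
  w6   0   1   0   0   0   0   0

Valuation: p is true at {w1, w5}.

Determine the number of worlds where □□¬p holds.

5

w0: no successors, so □□¬p holds vacuously. ✓
w1: successors {w2, w5}; □¬p there: w2:T, w5:T. ✓
w2: no successors, so □□¬p holds vacuously. ✓
w3: successors {w1}; □¬p there: w1:F. ✗
w4: successors {w2}; □¬p there: w2:T. ✓
w5: successors {w2}; □¬p there: w2:T. ✓
w6: successors {w1}; □¬p there: w1:F. ✗
Satisfying worlds: {w0, w1, w2, w4, w5}.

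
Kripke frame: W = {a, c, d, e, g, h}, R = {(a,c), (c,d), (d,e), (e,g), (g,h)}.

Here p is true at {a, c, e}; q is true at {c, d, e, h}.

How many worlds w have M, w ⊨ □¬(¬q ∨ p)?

3

a: successors {c}; ¬(¬q ∨ p) there: c:F. ✗
c: successors {d}; ¬(¬q ∨ p) there: d:T. ✓
d: successors {e}; ¬(¬q ∨ p) there: e:F. ✗
e: successors {g}; ¬(¬q ∨ p) there: g:F. ✗
g: successors {h}; ¬(¬q ∨ p) there: h:T. ✓
h: no successors, so □¬(¬q ∨ p) holds vacuously. ✓
Satisfying worlds: {c, g, h}.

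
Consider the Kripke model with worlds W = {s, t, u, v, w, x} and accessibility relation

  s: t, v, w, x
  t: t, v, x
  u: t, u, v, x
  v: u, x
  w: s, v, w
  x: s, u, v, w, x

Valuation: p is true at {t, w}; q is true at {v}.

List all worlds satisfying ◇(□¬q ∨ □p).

{s, t, u, w, x}

s: successors {t, v, w, x}; □¬q ∨ □p there: t:F, v:T, w:F, x:F. ✓
t: successors {t, v, x}; □¬q ∨ □p there: t:F, v:T, x:F. ✓
u: successors {t, u, v, x}; □¬q ∨ □p there: t:F, u:F, v:T, x:F. ✓
v: successors {u, x}; □¬q ∨ □p there: u:F, x:F. ✗
w: successors {s, v, w}; □¬q ∨ □p there: s:F, v:T, w:F. ✓
x: successors {s, u, v, w, x}; □¬q ∨ □p there: s:F, u:F, v:T, w:F, x:F. ✓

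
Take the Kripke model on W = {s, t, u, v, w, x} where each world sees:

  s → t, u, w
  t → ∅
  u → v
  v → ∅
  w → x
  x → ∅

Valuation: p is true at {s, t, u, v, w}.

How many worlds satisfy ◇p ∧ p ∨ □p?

s: ◇p ∧ p is T, □p is T. ✓
t: ◇p ∧ p is F, □p is T. ✓
u: ◇p ∧ p is T, □p is T. ✓
v: ◇p ∧ p is F, □p is T. ✓
w: ◇p ∧ p is F, □p is F. ✗
x: ◇p ∧ p is F, □p is T. ✓
Satisfying worlds: {s, t, u, v, x}.

5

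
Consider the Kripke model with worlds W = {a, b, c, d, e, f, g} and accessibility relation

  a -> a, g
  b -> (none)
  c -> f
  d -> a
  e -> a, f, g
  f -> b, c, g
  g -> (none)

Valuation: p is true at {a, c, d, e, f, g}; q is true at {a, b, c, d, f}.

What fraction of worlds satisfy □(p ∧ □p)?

a: successors {a, g}; p ∧ □p there: a:T, g:T. ✓
b: no successors, so □(p ∧ □p) holds vacuously. ✓
c: successors {f}; p ∧ □p there: f:F. ✗
d: successors {a}; p ∧ □p there: a:T. ✓
e: successors {a, f, g}; p ∧ □p there: a:T, f:F, g:T. ✗
f: successors {b, c, g}; p ∧ □p there: b:F, c:T, g:T. ✗
g: no successors, so □(p ∧ □p) holds vacuously. ✓
That's 4 of 7 worlds, so 4/7.

4/7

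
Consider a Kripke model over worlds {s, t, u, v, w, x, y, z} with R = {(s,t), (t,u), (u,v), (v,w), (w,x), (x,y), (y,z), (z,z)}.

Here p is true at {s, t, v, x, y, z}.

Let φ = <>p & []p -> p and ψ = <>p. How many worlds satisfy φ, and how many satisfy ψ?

6 and 6

For <>p & []p -> p:
s: <>p & []p is T, p is T. ✓
t: <>p & []p is F, p is T. ✓
u: <>p & []p is T, p is F. ✗
v: <>p & []p is F, p is T. ✓
w: <>p & []p is T, p is F. ✗
x: <>p & []p is T, p is T. ✓
y: <>p & []p is T, p is T. ✓
z: <>p & []p is T, p is T. ✓
— 6 worlds.
For <>p:
s: successors {t}; p there: t:T. ✓
t: successors {u}; p there: u:F. ✗
u: successors {v}; p there: v:T. ✓
v: successors {w}; p there: w:F. ✗
w: successors {x}; p there: x:T. ✓
x: successors {y}; p there: y:T. ✓
y: successors {z}; p there: z:T. ✓
z: successors {z}; p there: z:T. ✓
— 6 worlds.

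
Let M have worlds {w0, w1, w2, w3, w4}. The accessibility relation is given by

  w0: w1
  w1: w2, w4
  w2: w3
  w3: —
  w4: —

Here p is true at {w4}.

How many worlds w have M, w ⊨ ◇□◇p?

w0: successors {w1}; □◇p there: w1:F. ✗
w1: successors {w2, w4}; □◇p there: w2:F, w4:T. ✓
w2: successors {w3}; □◇p there: w3:T. ✓
w3: no successors, so ◇□◇p fails. ✗
w4: no successors, so ◇□◇p fails. ✗
Satisfying worlds: {w1, w2}.

2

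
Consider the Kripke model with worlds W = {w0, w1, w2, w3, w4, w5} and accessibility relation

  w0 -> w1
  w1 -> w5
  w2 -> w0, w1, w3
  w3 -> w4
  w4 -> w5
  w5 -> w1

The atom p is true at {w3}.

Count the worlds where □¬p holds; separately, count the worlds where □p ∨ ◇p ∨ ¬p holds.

5 and 5

For □¬p:
w0: successors {w1}; ¬p there: w1:T. ✓
w1: successors {w5}; ¬p there: w5:T. ✓
w2: successors {w0, w1, w3}; ¬p there: w0:T, w1:T, w3:F. ✗
w3: successors {w4}; ¬p there: w4:T. ✓
w4: successors {w5}; ¬p there: w5:T. ✓
w5: successors {w1}; ¬p there: w1:T. ✓
— 5 worlds.
For □p ∨ ◇p ∨ ¬p:
w0: □p ∨ ◇p is F, ¬p is T. ✓
w1: □p ∨ ◇p is F, ¬p is T. ✓
w2: □p ∨ ◇p is T, ¬p is T. ✓
w3: □p ∨ ◇p is F, ¬p is F. ✗
w4: □p ∨ ◇p is F, ¬p is T. ✓
w5: □p ∨ ◇p is F, ¬p is T. ✓
— 5 worlds.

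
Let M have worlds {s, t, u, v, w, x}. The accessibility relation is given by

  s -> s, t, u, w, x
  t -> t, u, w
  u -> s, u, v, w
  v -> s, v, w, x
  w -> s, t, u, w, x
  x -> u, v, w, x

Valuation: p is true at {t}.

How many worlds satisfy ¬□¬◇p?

s: □¬◇p is F. ✓
t: □¬◇p is F. ✓
u: □¬◇p is F. ✓
v: □¬◇p is F. ✓
w: □¬◇p is F. ✓
x: □¬◇p is F. ✓
Satisfying worlds: {s, t, u, v, w, x}.

6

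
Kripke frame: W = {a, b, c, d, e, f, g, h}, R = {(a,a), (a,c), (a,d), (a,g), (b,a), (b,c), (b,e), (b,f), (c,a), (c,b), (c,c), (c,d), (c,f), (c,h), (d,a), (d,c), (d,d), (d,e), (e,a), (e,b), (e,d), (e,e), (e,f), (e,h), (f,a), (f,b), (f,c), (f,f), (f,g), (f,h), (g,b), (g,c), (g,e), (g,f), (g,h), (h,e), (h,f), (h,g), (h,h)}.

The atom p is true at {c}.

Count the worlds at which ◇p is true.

a: successors {a, c, d, g}; p there: a:F, c:T, d:F, g:F. ✓
b: successors {a, c, e, f}; p there: a:F, c:T, e:F, f:F. ✓
c: successors {a, b, c, d, f, h}; p there: a:F, b:F, c:T, d:F, f:F, h:F. ✓
d: successors {a, c, d, e}; p there: a:F, c:T, d:F, e:F. ✓
e: successors {a, b, d, e, f, h}; p there: a:F, b:F, d:F, e:F, f:F, h:F. ✗
f: successors {a, b, c, f, g, h}; p there: a:F, b:F, c:T, f:F, g:F, h:F. ✓
g: successors {b, c, e, f, h}; p there: b:F, c:T, e:F, f:F, h:F. ✓
h: successors {e, f, g, h}; p there: e:F, f:F, g:F, h:F. ✗
Satisfying worlds: {a, b, c, d, f, g}.

6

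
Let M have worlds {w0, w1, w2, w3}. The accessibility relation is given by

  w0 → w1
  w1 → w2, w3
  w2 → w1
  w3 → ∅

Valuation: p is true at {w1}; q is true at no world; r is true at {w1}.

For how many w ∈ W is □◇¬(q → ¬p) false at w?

w0: successors {w1}; ◇¬(q → ¬p) there: w1:F. ✗
w1: successors {w2, w3}; ◇¬(q → ¬p) there: w2:F, w3:F. ✗
w2: successors {w1}; ◇¬(q → ¬p) there: w1:F. ✗
w3: no successors, so □◇¬(q → ¬p) holds vacuously. ✓
Satisfying worlds: {w3}.
So □◇¬(q → ¬p) fails at the other 3 worlds.

3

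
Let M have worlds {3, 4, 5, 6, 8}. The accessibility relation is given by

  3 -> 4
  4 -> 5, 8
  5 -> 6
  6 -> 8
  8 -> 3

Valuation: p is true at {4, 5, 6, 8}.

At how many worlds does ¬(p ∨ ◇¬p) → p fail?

1

3: ¬(p ∨ ◇¬p) is T, p is F. ✗
4: ¬(p ∨ ◇¬p) is F, p is T. ✓
5: ¬(p ∨ ◇¬p) is F, p is T. ✓
6: ¬(p ∨ ◇¬p) is F, p is T. ✓
8: ¬(p ∨ ◇¬p) is F, p is T. ✓
Satisfying worlds: {4, 5, 6, 8}.
So ¬(p ∨ ◇¬p) → p fails at the other 1 world.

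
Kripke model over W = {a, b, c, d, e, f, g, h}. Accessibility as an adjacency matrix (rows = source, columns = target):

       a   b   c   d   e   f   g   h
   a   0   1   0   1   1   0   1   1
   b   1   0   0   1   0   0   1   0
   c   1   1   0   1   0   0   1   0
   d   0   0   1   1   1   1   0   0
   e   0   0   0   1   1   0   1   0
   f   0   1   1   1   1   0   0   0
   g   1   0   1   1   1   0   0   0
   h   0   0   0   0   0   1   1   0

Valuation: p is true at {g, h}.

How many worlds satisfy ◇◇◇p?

8

a: successors {b, d, e, g, h}; ◇◇p there: b:T, d:T, e:T, g:T, h:F. ✓
b: successors {a, d, g}; ◇◇p there: a:T, d:T, g:T. ✓
c: successors {a, b, d, g}; ◇◇p there: a:T, b:T, d:T, g:T. ✓
d: successors {c, d, e, f}; ◇◇p there: c:T, d:T, e:T, f:T. ✓
e: successors {d, e, g}; ◇◇p there: d:T, e:T, g:T. ✓
f: successors {b, c, d, e}; ◇◇p there: b:T, c:T, d:T, e:T. ✓
g: successors {a, c, d, e}; ◇◇p there: a:T, c:T, d:T, e:T. ✓
h: successors {f, g}; ◇◇p there: f:T, g:T. ✓
Satisfying worlds: {a, b, c, d, e, f, g, h}.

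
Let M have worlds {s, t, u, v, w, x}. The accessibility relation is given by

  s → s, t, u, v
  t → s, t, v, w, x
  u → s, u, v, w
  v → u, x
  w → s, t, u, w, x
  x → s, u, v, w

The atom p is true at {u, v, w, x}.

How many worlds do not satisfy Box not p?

6

s: successors {s, t, u, v}; not p there: s:T, t:T, u:F, v:F. ✗
t: successors {s, t, v, w, x}; not p there: s:T, t:T, v:F, w:F, x:F. ✗
u: successors {s, u, v, w}; not p there: s:T, u:F, v:F, w:F. ✗
v: successors {u, x}; not p there: u:F, x:F. ✗
w: successors {s, t, u, w, x}; not p there: s:T, t:T, u:F, w:F, x:F. ✗
x: successors {s, u, v, w}; not p there: s:T, u:F, v:F, w:F. ✗
Satisfying worlds: ∅.
So Box not p fails at the other 6 worlds.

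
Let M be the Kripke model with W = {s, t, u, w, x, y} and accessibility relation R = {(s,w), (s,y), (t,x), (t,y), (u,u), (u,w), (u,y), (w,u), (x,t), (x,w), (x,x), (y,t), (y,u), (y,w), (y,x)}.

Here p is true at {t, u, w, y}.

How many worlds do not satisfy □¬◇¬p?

5

s: successors {w, y}; ¬◇¬p there: w:T, y:F. ✗
t: successors {x, y}; ¬◇¬p there: x:F, y:F. ✗
u: successors {u, w, y}; ¬◇¬p there: u:T, w:T, y:F. ✗
w: successors {u}; ¬◇¬p there: u:T. ✓
x: successors {t, w, x}; ¬◇¬p there: t:F, w:T, x:F. ✗
y: successors {t, u, w, x}; ¬◇¬p there: t:F, u:T, w:T, x:F. ✗
Satisfying worlds: {w}.
So □¬◇¬p fails at the other 5 worlds.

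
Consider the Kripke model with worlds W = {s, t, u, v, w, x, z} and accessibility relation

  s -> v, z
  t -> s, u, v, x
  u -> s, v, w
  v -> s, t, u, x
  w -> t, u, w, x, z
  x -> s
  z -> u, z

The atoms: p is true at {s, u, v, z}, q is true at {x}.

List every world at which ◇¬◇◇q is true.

s: successors {v, z}; ¬◇◇q there: v:F, z:T. ✓
t: successors {s, u, v, x}; ¬◇◇q there: s:F, u:F, v:F, x:T. ✓
u: successors {s, v, w}; ¬◇◇q there: s:F, v:F, w:F. ✗
v: successors {s, t, u, x}; ¬◇◇q there: s:F, t:F, u:F, x:T. ✓
w: successors {t, u, w, x, z}; ¬◇◇q there: t:F, u:F, w:F, x:T, z:T. ✓
x: successors {s}; ¬◇◇q there: s:F. ✗
z: successors {u, z}; ¬◇◇q there: u:F, z:T. ✓

{s, t, v, w, z}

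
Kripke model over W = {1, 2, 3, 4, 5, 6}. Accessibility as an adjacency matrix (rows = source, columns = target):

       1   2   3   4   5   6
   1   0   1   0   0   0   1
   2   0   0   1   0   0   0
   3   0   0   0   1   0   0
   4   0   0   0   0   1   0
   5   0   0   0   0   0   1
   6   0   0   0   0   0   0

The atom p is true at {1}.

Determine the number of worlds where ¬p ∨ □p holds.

1: ¬p is F, □p is F. ✗
2: ¬p is T, □p is F. ✓
3: ¬p is T, □p is F. ✓
4: ¬p is T, □p is F. ✓
5: ¬p is T, □p is F. ✓
6: ¬p is T, □p is T. ✓
Satisfying worlds: {2, 3, 4, 5, 6}.

5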